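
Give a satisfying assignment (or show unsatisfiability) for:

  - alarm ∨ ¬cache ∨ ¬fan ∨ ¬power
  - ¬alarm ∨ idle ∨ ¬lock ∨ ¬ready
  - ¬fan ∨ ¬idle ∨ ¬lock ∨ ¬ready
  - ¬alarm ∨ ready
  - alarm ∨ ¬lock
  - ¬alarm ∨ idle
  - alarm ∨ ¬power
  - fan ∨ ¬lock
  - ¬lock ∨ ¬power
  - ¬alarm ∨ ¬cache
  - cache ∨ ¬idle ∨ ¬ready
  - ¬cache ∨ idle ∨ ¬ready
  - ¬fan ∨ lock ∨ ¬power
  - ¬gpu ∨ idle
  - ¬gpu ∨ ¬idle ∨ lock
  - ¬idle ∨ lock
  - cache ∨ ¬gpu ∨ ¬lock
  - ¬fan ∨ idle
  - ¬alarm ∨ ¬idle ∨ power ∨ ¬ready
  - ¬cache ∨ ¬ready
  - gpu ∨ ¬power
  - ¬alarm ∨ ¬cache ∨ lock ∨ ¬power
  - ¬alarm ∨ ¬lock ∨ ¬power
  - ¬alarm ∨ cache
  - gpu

Unsatisfiable — no assignment works.

Case gpu = True:
  (¬gpu ∨ idle) forces idle = True.
  (¬gpu ∨ ¬idle ∨ lock) forces lock = True.
  (alarm ∨ ¬lock) forces alarm = True.
  (¬alarm ∨ ready) forces ready = True.
  (¬fan ∨ ¬idle ∨ ¬lock ∨ ¬ready) forces fan = False.
  Clause (fan ∨ ¬lock) is falsified — contradiction.
Case gpu = False:
  Clause (gpu) is falsified — contradiction.
Both cases fail, so the formula is unsatisfiable.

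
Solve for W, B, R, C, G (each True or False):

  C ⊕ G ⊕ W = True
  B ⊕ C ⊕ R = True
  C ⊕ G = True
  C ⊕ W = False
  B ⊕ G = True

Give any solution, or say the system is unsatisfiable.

W=F, B=F, R=T, C=F, G=T

C ⊕ G ⊕ W = F ⊕ T ⊕ F = True ✓
B ⊕ C ⊕ R = F ⊕ F ⊕ T = True ✓
C ⊕ G = F ⊕ T = True ✓
C ⊕ W = F ⊕ F = False ✓
B ⊕ G = F ⊕ T = True ✓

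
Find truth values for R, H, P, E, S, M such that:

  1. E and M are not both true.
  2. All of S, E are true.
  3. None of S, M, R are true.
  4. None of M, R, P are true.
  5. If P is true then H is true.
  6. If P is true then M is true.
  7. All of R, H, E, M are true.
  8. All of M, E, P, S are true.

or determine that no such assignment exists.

Unsatisfiable

Case R = True:
  Constraint (3) is violated (R=T) — contradiction.
Case R = False:
  Constraint (7) is violated (R=F) — contradiction.
Both cases fail — unsatisfiable.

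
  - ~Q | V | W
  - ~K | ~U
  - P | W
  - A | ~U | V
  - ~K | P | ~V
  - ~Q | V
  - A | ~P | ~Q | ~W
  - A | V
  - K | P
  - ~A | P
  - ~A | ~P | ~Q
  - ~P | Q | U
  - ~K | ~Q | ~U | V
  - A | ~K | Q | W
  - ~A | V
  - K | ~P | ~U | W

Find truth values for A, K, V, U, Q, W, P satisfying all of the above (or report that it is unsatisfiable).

A=F, K=T, V=T, U=F, Q=T, W=F, P=T

Set A = False.
  then (A | V) forces V = True.
Set K = True.
  then (~K | ~U) forces U = False.
  then (~K | P | ~V) forces P = True.
  then (~P | Q | U) forces Q = True.
  then (A | ~P | ~Q | ~W) forces W = False.
All clauses satisfied.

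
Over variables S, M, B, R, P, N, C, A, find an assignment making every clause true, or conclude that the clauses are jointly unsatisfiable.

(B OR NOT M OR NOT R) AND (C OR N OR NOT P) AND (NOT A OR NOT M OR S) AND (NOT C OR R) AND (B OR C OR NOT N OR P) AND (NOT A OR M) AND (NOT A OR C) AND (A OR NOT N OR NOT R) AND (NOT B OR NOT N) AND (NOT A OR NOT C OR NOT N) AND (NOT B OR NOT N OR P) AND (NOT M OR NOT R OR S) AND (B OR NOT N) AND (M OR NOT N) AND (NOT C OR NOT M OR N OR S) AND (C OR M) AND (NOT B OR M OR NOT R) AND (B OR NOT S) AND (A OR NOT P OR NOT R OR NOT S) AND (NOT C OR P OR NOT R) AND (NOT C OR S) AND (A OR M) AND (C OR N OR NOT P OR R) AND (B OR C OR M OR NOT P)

Set S = True.
  then (B OR NOT S) forces B = True.
  then (NOT B OR NOT N) forces N = False.
Set M = True.
Set R = True.
Set P = False.
  then (NOT C OR P OR NOT R) forces C = False.
  then (NOT A OR C) forces A = False.
All clauses satisfied.

S = True, M = True, B = True, R = True, P = False, N = False, C = False, A = False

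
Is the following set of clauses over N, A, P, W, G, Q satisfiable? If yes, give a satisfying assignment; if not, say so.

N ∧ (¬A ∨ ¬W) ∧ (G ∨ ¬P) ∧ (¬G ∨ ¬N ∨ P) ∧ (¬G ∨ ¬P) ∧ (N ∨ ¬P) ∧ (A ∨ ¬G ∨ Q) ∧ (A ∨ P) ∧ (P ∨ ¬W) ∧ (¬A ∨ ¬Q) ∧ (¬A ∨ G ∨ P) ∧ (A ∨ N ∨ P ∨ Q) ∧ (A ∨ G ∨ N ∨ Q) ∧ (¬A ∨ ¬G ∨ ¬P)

UNSATISFIABLE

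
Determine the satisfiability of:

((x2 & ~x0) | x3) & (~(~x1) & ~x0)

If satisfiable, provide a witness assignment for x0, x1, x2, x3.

x0 = False; x1 = True; x2 = False; x3 = True

  (x2 & ~x0) | x3 = True
    x2 & ~x0 = False
      ~x0 = True
  ~(~x1) & ~x0 = True
    ~(~x1) = True
      ~x1 = False
    ~x0 = True
Both conjuncts True, so the formula holds.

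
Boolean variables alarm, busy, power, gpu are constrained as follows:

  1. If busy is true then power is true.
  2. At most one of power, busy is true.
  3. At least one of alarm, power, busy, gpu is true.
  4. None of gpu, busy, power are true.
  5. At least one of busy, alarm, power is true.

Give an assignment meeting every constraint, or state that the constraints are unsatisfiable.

alarm = True, busy = False, power = False, gpu = False

  (1) busy=F ⇒ power: vacuous ✓
  (2) {power, busy}: 0 true — at most one ✓
  (3) {alarm, power, busy, gpu}: 1 true — at least one ✓
  (4) {gpu, busy, power}: 0 true — none ✓
  (5) {busy, alarm, power}: 1 true — at least one ✓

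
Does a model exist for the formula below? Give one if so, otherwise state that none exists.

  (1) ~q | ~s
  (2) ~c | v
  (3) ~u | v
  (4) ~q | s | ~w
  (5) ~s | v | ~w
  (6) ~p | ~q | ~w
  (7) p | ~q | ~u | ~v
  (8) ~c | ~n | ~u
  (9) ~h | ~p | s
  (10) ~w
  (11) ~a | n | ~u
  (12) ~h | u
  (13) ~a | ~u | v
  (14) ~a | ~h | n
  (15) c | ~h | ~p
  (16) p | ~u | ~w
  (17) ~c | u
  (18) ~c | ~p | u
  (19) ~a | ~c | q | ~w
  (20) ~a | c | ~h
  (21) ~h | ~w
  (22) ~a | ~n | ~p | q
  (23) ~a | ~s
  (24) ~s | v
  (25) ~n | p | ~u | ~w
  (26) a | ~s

Unit clause (~w) forces w = False.
Try s = True:
  (~q | ~s) forces q = False.
  (~a | ~s) forces a = False.
  clause (a | ~s) is falsified — backtrack.
So s = False.
Set u = False.
  then (~h | u) forces h = False.
  then (~c | u) forces c = False.
Set n = True.
Set p = True.
Set v = False.
Set q = False.
  then (~a | ~n | ~p | q) forces a = False.
All clauses satisfied.

s = False, u = False, n = True, p = True, v = False, c = False, q = False, h = False, w = False, a = False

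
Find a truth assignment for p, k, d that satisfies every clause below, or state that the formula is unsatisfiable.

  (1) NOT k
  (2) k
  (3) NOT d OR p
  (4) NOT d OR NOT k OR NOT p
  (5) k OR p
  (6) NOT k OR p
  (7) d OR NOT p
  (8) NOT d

Case k = True:
  Clause (NOT k) is falsified — contradiction.
Case k = False:
  Clause (k) is falsified — contradiction.
Both cases fail, so the formula is unsatisfiable.

The formula is unsatisfiable.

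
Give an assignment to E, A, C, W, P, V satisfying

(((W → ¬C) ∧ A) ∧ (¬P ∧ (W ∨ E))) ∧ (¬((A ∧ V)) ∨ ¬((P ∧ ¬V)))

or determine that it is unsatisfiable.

E=T, A=T, C=T, W=F, P=F, V=F

  ((W → ¬C) ∧ A) ∧ (¬P ∧ (W ∨ E)) = True
    (W → ¬C) ∧ A = True
      W → ¬C = True
        ¬C = False
    ¬P ∧ (W ∨ E) = True
      ¬P = True
      W ∨ E = True
  ¬((A ∧ V)) ∨ ¬((P ∧ ¬V)) = True
    ¬((A ∧ V)) = True
      A ∧ V = False
    ¬((P ∧ ¬V)) = True
      P ∧ ¬V = False
        ¬V = True
Both conjuncts True, so the formula holds.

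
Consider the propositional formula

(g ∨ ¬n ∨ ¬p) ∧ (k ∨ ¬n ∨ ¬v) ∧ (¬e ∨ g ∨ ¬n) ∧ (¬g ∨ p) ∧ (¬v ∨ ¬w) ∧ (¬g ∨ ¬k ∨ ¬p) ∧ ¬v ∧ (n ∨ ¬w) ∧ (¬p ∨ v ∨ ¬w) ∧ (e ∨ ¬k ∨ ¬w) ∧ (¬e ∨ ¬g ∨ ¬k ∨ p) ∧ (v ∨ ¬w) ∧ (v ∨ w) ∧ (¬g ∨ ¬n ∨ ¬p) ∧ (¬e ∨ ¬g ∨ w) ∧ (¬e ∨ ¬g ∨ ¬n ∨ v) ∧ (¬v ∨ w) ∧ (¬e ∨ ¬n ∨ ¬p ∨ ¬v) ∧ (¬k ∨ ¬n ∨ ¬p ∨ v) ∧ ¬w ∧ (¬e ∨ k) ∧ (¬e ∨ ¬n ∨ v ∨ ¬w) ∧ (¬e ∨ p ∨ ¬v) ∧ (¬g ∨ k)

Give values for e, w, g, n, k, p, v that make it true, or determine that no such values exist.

Case w = True:
  Clause (¬w) is falsified — contradiction.
Case w = False:
  (¬v) forces v = False.
  Clause (v ∨ w) is falsified — contradiction.
Both cases fail, so the formula is unsatisfiable.

Unsatisfiable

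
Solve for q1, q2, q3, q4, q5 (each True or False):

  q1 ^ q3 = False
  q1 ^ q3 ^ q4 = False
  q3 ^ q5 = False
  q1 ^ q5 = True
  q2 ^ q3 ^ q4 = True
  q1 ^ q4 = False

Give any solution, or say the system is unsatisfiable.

The formula is unsatisfiable.

Adding constraints 1, 3, 4 mod 2: every variable appears an even number of times on the left, so the left side is 0.
But the right sides sum to 1 (mod 2). 0 ≠ 1 — the system is inconsistent.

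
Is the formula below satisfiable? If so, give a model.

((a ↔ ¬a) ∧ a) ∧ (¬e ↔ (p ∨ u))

No satisfying assignment exists.

The conjunct a ↔ ¬a is unsatisfiable on its own:
  a=F: evaluates to False.
  a=T: evaluates to False.
So the whole conjunction is unsatisfiable.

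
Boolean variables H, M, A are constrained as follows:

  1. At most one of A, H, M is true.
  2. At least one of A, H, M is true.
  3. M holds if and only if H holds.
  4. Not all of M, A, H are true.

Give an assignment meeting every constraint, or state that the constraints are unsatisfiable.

H = False; M = False; A = True

  (1) {A, H, M}: 1 true — at most one ✓
  (2) {A, H, M}: 1 true — at least one ✓
  (3) M=F, H=F — same ✓
  (4) {M, A, H}: 1/3 true — not all ✓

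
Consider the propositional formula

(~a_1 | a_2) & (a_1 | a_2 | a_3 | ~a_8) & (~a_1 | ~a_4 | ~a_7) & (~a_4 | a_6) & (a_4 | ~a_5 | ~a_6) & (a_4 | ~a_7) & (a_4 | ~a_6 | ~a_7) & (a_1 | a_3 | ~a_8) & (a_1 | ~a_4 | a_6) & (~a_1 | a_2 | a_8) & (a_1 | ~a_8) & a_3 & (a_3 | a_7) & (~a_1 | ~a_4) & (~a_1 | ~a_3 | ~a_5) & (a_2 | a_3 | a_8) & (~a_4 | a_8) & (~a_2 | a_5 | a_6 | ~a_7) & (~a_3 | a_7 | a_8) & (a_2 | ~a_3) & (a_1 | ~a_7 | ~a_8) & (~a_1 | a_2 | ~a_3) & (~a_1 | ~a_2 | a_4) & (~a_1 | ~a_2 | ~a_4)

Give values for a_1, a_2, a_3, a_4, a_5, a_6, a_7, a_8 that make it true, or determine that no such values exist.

Case a_1 = True:
  (~a_1 | a_2) forces a_2 = True.
  (a_3) forces a_3 = True.
  (~a_1 | ~a_4) forces a_4 = False.
  Clause (~a_1 | ~a_2 | a_4) is falsified — contradiction.
Case a_1 = False:
  (a_1 | ~a_8) forces a_8 = False.
  (a_3) forces a_3 = True.
  (~a_4 | a_8) forces a_4 = False.
  (a_4 | ~a_7) forces a_7 = False.
  Clause (~a_3 | a_7 | a_8) is falsified — contradiction.
Both cases fail, so the formula is unsatisfiable.

UNSATISFIABLE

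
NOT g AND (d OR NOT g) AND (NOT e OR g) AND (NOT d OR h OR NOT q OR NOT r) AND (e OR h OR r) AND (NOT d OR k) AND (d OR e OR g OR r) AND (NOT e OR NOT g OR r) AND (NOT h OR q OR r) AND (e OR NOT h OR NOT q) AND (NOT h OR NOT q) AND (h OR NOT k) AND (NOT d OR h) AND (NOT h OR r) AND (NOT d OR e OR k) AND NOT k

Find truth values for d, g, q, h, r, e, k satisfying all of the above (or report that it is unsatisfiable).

d = False; g = False; q = True; h = False; r = True; e = False; k = False

Unit clause (NOT g) forces g = False.
In (NOT e OR g) only NOT e is left, so e = False.
Unit clause (NOT k) forces k = False.
In (NOT d OR k) only NOT d is left, so d = False.
In (d OR e OR g OR r) only r is left, so r = True.
Set q = True.
  then (e OR NOT h OR NOT q) forces h = False.
All clauses satisfied.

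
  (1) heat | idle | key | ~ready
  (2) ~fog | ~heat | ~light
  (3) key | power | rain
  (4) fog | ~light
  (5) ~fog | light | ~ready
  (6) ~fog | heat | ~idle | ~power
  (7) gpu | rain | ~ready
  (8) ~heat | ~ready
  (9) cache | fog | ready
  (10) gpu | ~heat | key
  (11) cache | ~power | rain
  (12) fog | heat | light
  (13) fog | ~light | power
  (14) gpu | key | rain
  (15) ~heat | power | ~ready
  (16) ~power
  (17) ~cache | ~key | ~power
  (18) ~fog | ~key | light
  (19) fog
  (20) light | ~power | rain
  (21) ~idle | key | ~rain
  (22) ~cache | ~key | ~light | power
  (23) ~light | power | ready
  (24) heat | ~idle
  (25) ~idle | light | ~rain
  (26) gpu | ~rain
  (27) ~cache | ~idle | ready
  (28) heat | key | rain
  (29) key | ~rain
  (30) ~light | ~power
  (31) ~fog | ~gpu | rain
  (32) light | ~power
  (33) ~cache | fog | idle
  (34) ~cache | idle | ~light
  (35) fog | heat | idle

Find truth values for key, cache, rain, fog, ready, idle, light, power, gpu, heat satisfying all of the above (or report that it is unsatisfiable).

key=T, cache=F, rain=T, fog=T, ready=T, idle=F, light=T, power=F, gpu=T, heat=F

Unit clause (~power) forces power = False.
Unit clause (fog) forces fog = True.
Set key = True.
  then (~fog | ~key | light) forces light = True.
  then (~cache | ~key | ~light | power) forces cache = False.
  then (~light | power | ready) forces ready = True.
  then (~fog | ~heat | ~light) forces heat = False.
  then (heat | ~idle) forces idle = False.
Try rain = False:
  (gpu | rain | ~ready) forces gpu = True.
  clause (~fog | ~gpu | rain) is falsified — backtrack.
So rain = True.
  then (gpu | ~rain) forces gpu = True.
All clauses satisfied.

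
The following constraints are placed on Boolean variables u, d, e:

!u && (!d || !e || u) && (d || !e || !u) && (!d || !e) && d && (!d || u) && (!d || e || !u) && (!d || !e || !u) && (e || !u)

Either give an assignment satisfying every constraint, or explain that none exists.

Case u = True:
  Clause (!u) is falsified — contradiction.
Case u = False:
  (d) forces d = True.
  Clause (!d || u) is falsified — contradiction.
Both cases fail, so the formula is unsatisfiable.

The formula is unsatisfiable.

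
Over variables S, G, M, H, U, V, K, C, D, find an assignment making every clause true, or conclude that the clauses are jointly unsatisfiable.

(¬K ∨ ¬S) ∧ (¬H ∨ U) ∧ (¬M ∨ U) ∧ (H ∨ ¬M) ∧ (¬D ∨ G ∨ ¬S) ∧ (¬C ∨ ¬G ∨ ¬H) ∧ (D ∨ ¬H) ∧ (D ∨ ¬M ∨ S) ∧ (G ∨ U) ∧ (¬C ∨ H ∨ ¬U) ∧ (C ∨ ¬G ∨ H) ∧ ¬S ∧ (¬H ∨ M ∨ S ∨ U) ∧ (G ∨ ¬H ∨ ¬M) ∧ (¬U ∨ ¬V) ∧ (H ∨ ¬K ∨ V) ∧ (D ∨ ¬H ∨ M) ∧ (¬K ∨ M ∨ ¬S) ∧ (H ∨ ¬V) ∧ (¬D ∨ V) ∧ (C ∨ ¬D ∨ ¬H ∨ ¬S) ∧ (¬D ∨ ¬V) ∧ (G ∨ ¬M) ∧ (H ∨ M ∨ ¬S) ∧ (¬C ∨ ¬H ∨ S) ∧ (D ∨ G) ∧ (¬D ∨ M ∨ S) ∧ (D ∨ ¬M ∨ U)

Unit clause (¬S) forces S = False.
Try G = False:
  (G ∨ U) forces U = True.
  (¬U ∨ ¬V) forces V = False.
  (¬D ∨ V) forces D = False.
  clause (D ∨ G) is falsified — backtrack.
So G = True.
Set M = False.
  then (¬D ∨ M ∨ S) forces D = False.
  then (D ∨ ¬H) forces H = False.
  then (C ∨ ¬G ∨ H) forces C = True.
  then (H ∨ ¬V) forces V = False.
  then (¬C ∨ H ∨ ¬U) forces U = False.
  then (H ∨ ¬K ∨ V) forces K = False.
All clauses satisfied.

S = False; G = True; M = False; H = False; U = False; V = False; K = False; C = True; D = False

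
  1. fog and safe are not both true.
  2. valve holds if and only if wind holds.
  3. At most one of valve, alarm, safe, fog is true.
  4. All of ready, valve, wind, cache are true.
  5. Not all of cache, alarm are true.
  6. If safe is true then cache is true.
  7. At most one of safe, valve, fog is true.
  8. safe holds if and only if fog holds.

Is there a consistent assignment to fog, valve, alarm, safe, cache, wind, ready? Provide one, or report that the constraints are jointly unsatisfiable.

fog = False, valve = True, alarm = False, safe = False, cache = True, wind = True, ready = True

  (1) fog=F, safe=F — not both ✓
  (2) valve=T, wind=T — same ✓
  (3) {valve, alarm, safe, fog}: 1 true — at most one ✓
  (4) {ready, valve, wind, cache}: all 4 true ✓
  (5) {cache, alarm}: 1/2 true — not all ✓
  (6) safe=F ⇒ cache: vacuous ✓
  (7) {safe, valve, fog}: 1 true — at most one ✓
  (8) safe=F, fog=F — same ✓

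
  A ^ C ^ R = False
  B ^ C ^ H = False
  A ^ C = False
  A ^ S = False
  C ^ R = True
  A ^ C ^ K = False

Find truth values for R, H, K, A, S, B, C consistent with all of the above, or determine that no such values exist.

R: False; H: False; K: False; A: True; S: True; B: True; C: True

A ^ C ^ R = T ^ T ^ F = False ✓
B ^ C ^ H = T ^ T ^ F = False ✓
A ^ C = T ^ T = False ✓
A ^ S = T ^ T = False ✓
C ^ R = T ^ F = True ✓
A ^ C ^ K = T ^ T ^ F = False ✓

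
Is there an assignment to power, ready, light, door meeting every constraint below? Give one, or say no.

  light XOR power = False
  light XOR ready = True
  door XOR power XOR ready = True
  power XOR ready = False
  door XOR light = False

Adding constraints 1, 2, 4 mod 2: every variable appears an even number of times on the left, so the left side is 0.
But the right sides sum to 1 (mod 2). 0 ≠ 1 — the system is inconsistent.

Unsatisfiable — no assignment works.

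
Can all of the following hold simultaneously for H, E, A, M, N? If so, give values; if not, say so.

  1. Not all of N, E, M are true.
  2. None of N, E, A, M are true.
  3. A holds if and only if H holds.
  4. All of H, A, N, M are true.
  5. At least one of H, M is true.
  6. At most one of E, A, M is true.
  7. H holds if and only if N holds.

Unsatisfiable

Case A = True:
  Constraint (2) is violated (A=T) — contradiction.
Case A = False:
  Constraint (4) is violated (A=F) — contradiction.
Both cases fail — unsatisfiable.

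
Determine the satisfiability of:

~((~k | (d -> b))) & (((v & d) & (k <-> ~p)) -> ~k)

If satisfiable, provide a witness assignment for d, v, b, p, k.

d = True, v = False, b = False, p = False, k = True

  ~((~k | (d -> b))) = True
    ~k | (d -> b) = False
      ~k = False
      d -> b = False
  ((v & d) & (k <-> ~p)) -> ~k = True
    (v & d) & (k <-> ~p) = False
      v & d = False
      k <-> ~p = True
        ~p = True
    ~k = False
Both conjuncts True, so the formula holds.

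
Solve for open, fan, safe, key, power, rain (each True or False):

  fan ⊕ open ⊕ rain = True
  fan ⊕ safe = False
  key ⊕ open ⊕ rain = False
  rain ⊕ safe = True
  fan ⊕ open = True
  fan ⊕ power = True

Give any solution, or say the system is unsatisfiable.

open = False; fan = True; safe = True; key = False; power = False; rain = False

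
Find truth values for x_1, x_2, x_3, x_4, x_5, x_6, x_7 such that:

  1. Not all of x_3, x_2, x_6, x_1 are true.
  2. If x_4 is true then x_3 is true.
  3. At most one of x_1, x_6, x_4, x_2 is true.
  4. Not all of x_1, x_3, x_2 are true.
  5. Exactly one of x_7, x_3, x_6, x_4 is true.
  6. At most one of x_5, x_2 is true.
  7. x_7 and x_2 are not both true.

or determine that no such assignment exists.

x_1=T, x_2=F, x_3=T, x_4=F, x_5=T, x_6=F, x_7=F

  (1) {x_3, x_2, x_6, x_1}: 2/4 true — not all ✓
  (2) x_4=F ⇒ x_3: vacuous ✓
  (3) {x_1, x_6, x_4, x_2}: 1 true — at most one ✓
  (4) {x_1, x_3, x_2}: 2/3 true — not all ✓
  (5) {x_7, x_3, x_6, x_4}: 1 true — exactly one ✓
  (6) {x_5, x_2}: 1 true — at most one ✓
  (7) x_7=F, x_2=F — not both ✓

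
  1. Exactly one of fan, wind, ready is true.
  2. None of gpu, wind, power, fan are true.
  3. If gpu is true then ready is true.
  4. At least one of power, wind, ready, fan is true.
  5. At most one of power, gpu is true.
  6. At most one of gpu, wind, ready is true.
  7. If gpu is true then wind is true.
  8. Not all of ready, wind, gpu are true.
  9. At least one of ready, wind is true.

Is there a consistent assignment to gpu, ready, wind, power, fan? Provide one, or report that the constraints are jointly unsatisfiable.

gpu: False, ready: True, wind: False, power: False, fan: False

  (1) {fan, wind, ready}: 1 true — exactly one ✓
  (2) {gpu, wind, power, fan}: 0 true — none ✓
  (3) gpu=F ⇒ ready: vacuous ✓
  (4) {power, wind, ready, fan}: 1 true — at least one ✓
  (5) {power, gpu}: 0 true — at most one ✓
  (6) {gpu, wind, ready}: 1 true — at most one ✓
  (7) gpu=F ⇒ wind: vacuous ✓
  (8) {ready, wind, gpu}: 1/3 true — not all ✓
  (9) {ready, wind}: 1 true — at least one ✓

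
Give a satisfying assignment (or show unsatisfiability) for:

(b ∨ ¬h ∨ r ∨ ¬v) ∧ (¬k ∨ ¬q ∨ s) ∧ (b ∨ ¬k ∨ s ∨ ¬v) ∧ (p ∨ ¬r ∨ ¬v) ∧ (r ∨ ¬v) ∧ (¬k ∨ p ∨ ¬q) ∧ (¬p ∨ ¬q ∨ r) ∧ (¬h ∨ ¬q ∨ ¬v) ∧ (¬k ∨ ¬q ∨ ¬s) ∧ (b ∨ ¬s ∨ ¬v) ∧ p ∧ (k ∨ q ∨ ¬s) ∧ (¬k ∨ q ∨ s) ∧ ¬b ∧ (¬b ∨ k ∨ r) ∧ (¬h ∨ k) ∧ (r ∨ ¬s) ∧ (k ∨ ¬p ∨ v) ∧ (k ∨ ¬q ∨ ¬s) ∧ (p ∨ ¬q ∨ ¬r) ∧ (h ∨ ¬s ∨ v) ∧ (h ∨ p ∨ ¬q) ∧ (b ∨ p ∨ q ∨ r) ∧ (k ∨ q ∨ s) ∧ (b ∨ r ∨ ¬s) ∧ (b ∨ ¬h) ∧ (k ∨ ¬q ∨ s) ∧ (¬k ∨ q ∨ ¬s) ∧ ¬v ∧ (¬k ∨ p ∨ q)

Unsatisfiable — no assignment works.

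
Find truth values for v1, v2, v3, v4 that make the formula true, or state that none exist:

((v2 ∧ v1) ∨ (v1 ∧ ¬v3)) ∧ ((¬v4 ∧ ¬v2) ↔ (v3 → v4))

v1=T, v2=F, v3=F, v4=F

  (v2 ∧ v1) ∨ (v1 ∧ ¬v3) = True
    v2 ∧ v1 = False
    v1 ∧ ¬v3 = True
      ¬v3 = True
  (¬v4 ∧ ¬v2) ↔ (v3 → v4) = True
    ¬v4 ∧ ¬v2 = True
      ¬v4 = True
      ¬v2 = True
    v3 → v4 = True
Both conjuncts True, so the formula holds.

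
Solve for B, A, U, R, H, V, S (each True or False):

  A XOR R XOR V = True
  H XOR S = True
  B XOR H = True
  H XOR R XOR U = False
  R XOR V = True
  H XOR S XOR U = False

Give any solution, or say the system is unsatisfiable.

B = False; A = False; U = True; R = False; H = True; V = True; S = False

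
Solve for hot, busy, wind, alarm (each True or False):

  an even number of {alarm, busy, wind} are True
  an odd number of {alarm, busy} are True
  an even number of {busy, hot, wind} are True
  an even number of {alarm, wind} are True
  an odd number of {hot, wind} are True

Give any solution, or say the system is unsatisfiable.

The formula is unsatisfiable.

Adding constraints 1, 3, 4, 5 mod 2: every variable appears an even number of times on the left, so the left side is 0.
But the right sides sum to 1 (mod 2). 0 ≠ 1 — the system is inconsistent.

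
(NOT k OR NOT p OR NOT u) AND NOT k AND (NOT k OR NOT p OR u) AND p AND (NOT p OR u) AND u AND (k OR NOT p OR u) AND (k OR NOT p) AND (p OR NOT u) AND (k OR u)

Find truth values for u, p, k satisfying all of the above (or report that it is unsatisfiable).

Case p = True:
  (NOT k) forces k = False.
  Clause (k OR NOT p) is falsified — contradiction.
Case p = False:
  Clause (p) is falsified — contradiction.
Both cases fail, so the formula is unsatisfiable.

The formula is unsatisfiable.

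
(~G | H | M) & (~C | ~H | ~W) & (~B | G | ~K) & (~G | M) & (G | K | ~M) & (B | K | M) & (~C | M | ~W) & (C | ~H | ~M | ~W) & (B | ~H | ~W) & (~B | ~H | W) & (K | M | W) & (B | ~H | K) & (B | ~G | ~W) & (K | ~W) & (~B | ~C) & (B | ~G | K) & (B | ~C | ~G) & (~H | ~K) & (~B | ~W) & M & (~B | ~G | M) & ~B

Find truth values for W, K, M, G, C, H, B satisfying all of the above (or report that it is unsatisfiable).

Unit clause (M) forces M = True.
Unit clause (~B) forces B = False.
Set W = False.
Set K = True.
  then (~H | ~K) forces H = False.
Set G = True.
  then (B | ~C | ~G) forces C = False.
All clauses satisfied.

W = False; K = True; M = True; G = True; C = False; H = False; B = False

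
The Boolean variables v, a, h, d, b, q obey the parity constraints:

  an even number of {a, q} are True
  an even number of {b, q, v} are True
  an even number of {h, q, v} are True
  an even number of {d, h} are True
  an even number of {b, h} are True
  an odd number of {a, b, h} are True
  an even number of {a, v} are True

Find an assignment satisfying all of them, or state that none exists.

v=T; a=T; h=F; d=F; b=F; q=T

{a, q}: 2 true → even ✓
{b, q, v}: 2 true → even ✓
{h, q, v}: 2 true → even ✓
{d, h}: 0 true → even ✓
{b, h}: 0 true → even ✓
{a, b, h}: 1 true → odd ✓
{a, v}: 2 true → even ✓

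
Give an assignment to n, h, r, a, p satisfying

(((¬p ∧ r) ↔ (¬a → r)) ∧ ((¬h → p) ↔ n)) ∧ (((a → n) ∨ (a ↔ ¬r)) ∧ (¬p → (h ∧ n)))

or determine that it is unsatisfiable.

n: True, h: True, r: True, a: False, p: False

  ((¬p ∧ r) ↔ (¬a → r)) ∧ ((¬h → p) ↔ n) = True
    (¬p ∧ r) ↔ (¬a → r) = True
      ¬p ∧ r = True
        ¬p = True
      ¬a → r = True
        ¬a = True
    (¬h → p) ↔ n = True
      ¬h → p = True
        ¬h = False
  ((a → n) ∨ (a ↔ ¬r)) ∧ (¬p → (h ∧ n)) = True
    (a → n) ∨ (a ↔ ¬r) = True
      a → n = True
      a ↔ ¬r = True
        ¬r = False
    ¬p → (h ∧ n) = True
      ¬p = True
      h ∧ n = True
Both conjuncts True, so the formula holds.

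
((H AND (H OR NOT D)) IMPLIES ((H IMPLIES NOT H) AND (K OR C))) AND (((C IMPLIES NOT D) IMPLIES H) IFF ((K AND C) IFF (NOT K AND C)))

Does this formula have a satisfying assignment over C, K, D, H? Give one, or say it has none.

C = True, K = True, D = False, H = False

  (H AND (H OR NOT D)) IMPLIES ((H IMPLIES NOT H) AND (K OR C)) = True
    H AND (H OR NOT D) = False
      H OR NOT D = True
        NOT D = True
    (H IMPLIES NOT H) AND (K OR C) = True
      H IMPLIES NOT H = True
        NOT H = True
      K OR C = True
  ((C IMPLIES NOT D) IMPLIES H) IFF ((K AND C) IFF (NOT K AND C)) = True
    (C IMPLIES NOT D) IMPLIES H = False
      C IMPLIES NOT D = True
        NOT D = True
    (K AND C) IFF (NOT K AND C) = False
      K AND C = True
      NOT K AND C = False
        NOT K = False
Both conjuncts True, so the formula holds.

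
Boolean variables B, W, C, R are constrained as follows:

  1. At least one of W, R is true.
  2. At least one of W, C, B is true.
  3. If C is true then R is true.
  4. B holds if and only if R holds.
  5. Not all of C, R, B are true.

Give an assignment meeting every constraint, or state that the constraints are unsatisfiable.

B: False, W: True, C: False, R: False

  (1) {W, R}: 1 true — at least one ✓
  (2) {W, C, B}: 1 true — at least one ✓
  (3) C=F ⇒ R: vacuous ✓
  (4) B=F, R=F — same ✓
  (5) {C, R, B}: 0/3 true — not all ✓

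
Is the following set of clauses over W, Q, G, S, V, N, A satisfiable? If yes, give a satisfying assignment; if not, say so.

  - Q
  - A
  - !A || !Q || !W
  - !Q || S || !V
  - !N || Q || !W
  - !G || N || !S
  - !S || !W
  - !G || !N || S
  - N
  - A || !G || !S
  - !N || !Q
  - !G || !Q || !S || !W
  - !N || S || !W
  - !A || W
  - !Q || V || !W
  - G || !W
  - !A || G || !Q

Case N = True:
  (Q) forces Q = True.
  Clause (!N || !Q) is falsified — contradiction.
Case N = False:
  Clause (N) is falsified — contradiction.
Both cases fail, so the formula is unsatisfiable.

No satisfying assignment exists.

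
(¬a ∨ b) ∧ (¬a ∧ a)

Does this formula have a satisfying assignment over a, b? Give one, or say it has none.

Unsatisfiable — no assignment works.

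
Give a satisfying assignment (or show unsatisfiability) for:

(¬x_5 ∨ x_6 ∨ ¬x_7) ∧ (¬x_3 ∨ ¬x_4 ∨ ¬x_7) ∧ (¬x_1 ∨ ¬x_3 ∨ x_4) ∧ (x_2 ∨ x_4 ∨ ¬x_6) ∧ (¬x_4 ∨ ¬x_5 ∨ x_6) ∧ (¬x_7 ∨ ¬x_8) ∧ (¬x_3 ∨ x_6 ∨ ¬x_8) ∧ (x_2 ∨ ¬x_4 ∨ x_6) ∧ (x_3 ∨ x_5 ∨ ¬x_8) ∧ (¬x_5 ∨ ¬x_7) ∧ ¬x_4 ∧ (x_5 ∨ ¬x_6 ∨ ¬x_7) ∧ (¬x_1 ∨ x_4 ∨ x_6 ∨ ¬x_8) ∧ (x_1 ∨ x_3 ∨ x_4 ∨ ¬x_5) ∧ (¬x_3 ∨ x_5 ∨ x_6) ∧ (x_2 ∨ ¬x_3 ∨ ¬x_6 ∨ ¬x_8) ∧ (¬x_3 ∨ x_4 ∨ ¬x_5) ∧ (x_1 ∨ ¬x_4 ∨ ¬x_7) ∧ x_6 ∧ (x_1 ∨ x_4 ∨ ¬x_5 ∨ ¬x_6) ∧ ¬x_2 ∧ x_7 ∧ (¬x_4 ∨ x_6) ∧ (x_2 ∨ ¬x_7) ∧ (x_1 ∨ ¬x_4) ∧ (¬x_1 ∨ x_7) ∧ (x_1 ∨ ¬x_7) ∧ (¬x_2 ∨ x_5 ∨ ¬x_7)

Case x_2 = True:
  Clause (¬x_2) is falsified — contradiction.
Case x_2 = False:
  (¬x_4) forces x_4 = False.
  (x_2 ∨ x_4 ∨ ¬x_6) forces x_6 = False.
  Clause (x_6) is falsified — contradiction.
Both cases fail, so the formula is unsatisfiable.

The formula is unsatisfiable.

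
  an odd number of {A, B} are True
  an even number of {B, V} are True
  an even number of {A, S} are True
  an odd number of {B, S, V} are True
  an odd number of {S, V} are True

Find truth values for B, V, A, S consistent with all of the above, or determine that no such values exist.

B = False, V = False, A = True, S = True

{A, B}: 1 true → odd ✓
{B, V}: 0 true → even ✓
{A, S}: 2 true → even ✓
{B, S, V}: 1 true → odd ✓
{S, V}: 1 true → odd ✓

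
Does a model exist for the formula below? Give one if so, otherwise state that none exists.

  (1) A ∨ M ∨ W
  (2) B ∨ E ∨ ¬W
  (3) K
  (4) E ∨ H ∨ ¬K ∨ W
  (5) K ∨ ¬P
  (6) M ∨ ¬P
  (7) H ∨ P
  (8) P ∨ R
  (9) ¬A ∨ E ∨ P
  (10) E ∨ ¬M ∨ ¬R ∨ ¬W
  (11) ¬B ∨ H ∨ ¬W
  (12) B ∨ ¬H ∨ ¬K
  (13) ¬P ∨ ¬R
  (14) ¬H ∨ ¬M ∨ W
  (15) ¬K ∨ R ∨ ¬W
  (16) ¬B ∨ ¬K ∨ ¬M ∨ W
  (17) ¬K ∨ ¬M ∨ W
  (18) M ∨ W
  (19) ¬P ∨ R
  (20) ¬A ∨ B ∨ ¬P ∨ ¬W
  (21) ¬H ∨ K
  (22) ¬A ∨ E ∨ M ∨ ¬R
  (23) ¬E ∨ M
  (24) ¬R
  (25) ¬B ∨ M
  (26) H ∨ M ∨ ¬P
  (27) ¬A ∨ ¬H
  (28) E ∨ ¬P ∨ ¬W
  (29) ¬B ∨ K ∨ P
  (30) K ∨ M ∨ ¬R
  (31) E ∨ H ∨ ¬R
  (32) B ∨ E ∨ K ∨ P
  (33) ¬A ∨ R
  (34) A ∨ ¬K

Unsatisfiable — no assignment works.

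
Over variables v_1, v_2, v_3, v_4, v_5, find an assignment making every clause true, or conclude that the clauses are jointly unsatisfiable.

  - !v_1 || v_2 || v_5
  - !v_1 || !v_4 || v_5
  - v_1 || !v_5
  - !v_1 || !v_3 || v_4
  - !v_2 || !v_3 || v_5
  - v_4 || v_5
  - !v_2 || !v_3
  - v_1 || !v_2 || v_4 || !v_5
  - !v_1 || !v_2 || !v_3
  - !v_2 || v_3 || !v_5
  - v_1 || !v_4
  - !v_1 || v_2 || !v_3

Try v_1 = False:
  (v_1 || !v_5) forces v_5 = False.
  (v_4 || v_5) forces v_4 = True.
  clause (v_1 || !v_4) is falsified — backtrack.
So v_1 = True.
Set v_2 = False.
  then (!v_1 || v_2 || v_5) forces v_5 = True.
  then (!v_1 || v_2 || !v_3) forces v_3 = False.
Set v_4 = False.
All clauses satisfied.

v_1: True; v_2: False; v_3: False; v_4: False; v_5: True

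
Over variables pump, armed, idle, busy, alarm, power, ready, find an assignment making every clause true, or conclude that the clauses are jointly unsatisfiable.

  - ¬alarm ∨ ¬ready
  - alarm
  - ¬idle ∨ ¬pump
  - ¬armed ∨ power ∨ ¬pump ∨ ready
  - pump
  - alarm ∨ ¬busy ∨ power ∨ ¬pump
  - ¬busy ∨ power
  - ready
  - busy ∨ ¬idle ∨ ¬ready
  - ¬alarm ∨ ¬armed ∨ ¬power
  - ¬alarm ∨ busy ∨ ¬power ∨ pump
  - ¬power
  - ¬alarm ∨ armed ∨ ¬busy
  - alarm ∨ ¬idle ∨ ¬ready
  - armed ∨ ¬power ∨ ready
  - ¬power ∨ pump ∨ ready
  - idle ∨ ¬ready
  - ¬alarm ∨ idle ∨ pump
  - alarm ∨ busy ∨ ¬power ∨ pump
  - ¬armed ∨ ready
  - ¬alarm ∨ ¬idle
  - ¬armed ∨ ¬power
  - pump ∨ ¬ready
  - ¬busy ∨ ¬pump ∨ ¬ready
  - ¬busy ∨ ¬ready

Case alarm = True:
  (¬alarm ∨ ¬ready) forces ready = False.
  Clause (ready) is falsified — contradiction.
Case alarm = False:
  Clause (alarm) is falsified — contradiction.
Both cases fail, so the formula is unsatisfiable.

Unsatisfiable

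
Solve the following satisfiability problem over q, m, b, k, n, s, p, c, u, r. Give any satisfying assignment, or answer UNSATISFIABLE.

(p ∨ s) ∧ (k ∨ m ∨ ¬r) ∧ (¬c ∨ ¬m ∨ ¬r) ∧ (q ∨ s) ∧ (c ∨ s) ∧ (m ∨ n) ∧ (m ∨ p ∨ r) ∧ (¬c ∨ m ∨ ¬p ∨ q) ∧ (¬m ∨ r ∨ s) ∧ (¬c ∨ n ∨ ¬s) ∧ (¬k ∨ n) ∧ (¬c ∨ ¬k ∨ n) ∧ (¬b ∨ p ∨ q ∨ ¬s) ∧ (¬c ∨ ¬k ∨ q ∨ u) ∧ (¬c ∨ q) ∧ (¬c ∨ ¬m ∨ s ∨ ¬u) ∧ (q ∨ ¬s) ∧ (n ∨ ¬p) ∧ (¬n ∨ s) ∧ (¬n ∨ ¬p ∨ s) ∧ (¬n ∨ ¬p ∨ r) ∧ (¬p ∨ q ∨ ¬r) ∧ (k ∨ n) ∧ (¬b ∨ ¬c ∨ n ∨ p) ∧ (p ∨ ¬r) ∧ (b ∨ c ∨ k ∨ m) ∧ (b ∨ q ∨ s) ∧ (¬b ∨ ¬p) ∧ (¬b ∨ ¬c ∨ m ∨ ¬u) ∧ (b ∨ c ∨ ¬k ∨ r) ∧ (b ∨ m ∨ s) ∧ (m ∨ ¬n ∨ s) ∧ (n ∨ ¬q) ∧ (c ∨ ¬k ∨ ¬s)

q = True; m = False; b = False; k = True; n = True; s = True; p = True; c = True; u = True; r = True

Try q = False:
  (q ∨ s) forces s = True.
  clause (q ∨ ¬s) is falsified — backtrack.
So q = True.
  then (n ∨ ¬q) forces n = True.
  then (¬n ∨ s) forces s = True.
Set m = False.
Set b = False.
Try k = False:
  (k ∨ m ∨ ¬r) forces r = False.
  (m ∨ p ∨ r) forces p = True.
  clause (¬n ∨ ¬p ∨ r) is falsified — backtrack.
So k = True.
  then (c ∨ ¬k ∨ ¬s) forces c = True.
Set p = True.
  then (¬n ∨ ¬p ∨ r) forces r = True.
Set u = True.
All clauses satisfied.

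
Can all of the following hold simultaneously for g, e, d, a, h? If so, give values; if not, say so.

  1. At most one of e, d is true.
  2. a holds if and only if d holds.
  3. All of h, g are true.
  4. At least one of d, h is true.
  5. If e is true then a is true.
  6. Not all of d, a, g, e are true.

g = True; e = False; d = True; a = True; h = True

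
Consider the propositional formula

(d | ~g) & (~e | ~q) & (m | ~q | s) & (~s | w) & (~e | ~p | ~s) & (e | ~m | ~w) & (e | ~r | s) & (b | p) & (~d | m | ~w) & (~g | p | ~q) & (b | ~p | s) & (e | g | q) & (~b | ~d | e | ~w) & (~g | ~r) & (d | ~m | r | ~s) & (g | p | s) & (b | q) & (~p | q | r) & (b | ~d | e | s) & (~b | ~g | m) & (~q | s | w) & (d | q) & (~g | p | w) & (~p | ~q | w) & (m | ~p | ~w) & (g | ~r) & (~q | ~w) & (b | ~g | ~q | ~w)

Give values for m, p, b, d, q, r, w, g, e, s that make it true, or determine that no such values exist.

Set m = True.
Set p = False.
  then (b | p) forces b = True.
Set d = True.
Try q = True:
  (~e | ~q) forces e = False.
  (e | ~m | ~w) forces w = False.
  (~s | w) forces s = False.
  clause (~q | s | w) is falsified — backtrack.
So q = False.
Set r = False.
Set w = True.
  then (e | ~m | ~w) forces e = True.
Set g = True.
Set s = False.
All clauses satisfied.

m=T; p=F; b=T; d=T; q=F; r=F; w=T; g=T; e=T; s=F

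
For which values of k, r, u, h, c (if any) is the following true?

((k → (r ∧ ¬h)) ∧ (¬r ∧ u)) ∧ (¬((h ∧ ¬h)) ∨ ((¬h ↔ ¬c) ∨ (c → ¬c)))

k=F, r=F, u=T, h=T, c=T

  (k → (r ∧ ¬h)) ∧ (¬r ∧ u) = True
    k → (r ∧ ¬h) = True
      r ∧ ¬h = False
        ¬h = False
    ¬r ∧ u = True
      ¬r = True
  ¬((h ∧ ¬h)) ∨ ((¬h ↔ ¬c) ∨ (c → ¬c)) = True
    ¬((h ∧ ¬h)) = True
      h ∧ ¬h = False
        ¬h = False
    (¬h ↔ ¬c) ∨ (c → ¬c) = True
      ¬h ↔ ¬c = True
        ¬h = False
        ¬c = False
      c → ¬c = False
        ¬c = False
Both conjuncts True, so the formula holds.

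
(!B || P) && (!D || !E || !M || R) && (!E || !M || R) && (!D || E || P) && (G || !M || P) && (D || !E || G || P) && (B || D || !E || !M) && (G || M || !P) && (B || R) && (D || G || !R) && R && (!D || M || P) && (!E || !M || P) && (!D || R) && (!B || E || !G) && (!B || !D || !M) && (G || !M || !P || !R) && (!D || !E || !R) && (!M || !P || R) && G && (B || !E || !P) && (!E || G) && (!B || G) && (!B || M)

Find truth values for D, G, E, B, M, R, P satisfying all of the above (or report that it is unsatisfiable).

Unit clause (R) forces R = True.
Unit clause (G) forces G = True.
Set D = True.
  then (!D || !E || !R) forces E = False.
  then (!D || E || P) forces P = True.
  then (!B || E || !G) forces B = False.
Set M = True.
All clauses satisfied.

D = True, G = True, E = False, B = False, M = True, R = True, P = True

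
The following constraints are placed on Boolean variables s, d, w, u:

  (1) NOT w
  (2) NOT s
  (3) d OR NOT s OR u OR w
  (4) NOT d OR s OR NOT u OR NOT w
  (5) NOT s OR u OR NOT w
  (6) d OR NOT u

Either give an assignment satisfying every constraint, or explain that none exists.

Unit clause (NOT w) forces w = False.
Unit clause (NOT s) forces s = False.
Set d = True.
Set u = False.
Check each clause:
  (NOT w): NOT w holds.
  (NOT s): NOT s holds.
  (d OR NOT s OR u OR w): d holds.
  (NOT d OR s OR NOT u OR NOT w): NOT u holds.
  (NOT s OR u OR NOT w): NOT s holds.
  (d OR NOT u): d holds.
All clauses satisfied.

s=F; d=T; w=F; u=F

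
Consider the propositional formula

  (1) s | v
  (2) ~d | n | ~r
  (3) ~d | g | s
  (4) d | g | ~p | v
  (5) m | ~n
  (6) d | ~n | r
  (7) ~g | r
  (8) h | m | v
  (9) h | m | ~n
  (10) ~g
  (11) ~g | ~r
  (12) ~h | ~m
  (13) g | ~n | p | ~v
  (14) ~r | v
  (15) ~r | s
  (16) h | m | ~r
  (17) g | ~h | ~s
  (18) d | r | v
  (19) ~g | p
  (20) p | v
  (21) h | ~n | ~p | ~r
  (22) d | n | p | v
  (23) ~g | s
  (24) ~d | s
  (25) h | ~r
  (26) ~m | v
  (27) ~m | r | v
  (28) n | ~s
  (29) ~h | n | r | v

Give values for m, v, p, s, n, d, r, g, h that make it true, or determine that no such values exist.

Unit clause (~g) forces g = False.
Set m = True.
  then (~h | ~m) forces h = False.
  then (h | ~r) forces r = False.
  then (~m | v) forces v = True.
Set p = True.
Set s = True.
  then (n | ~s) forces n = True.
  then (d | ~n | r) forces d = True.
All clauses satisfied.

m = True, v = True, p = True, s = True, n = True, d = True, r = False, g = False, h = False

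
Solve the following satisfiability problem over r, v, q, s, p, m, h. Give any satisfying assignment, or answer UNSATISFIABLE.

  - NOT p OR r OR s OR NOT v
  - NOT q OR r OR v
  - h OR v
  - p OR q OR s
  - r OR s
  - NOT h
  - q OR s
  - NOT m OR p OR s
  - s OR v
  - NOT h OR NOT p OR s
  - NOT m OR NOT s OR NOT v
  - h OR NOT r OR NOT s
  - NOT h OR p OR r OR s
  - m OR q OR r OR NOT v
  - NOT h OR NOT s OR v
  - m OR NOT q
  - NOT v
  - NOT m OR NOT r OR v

Case v = True:
  Clause (NOT v) is falsified — contradiction.
Case v = False:
  (h OR v) forces h = True.
  Clause (NOT h) is falsified — contradiction.
Both cases fail, so the formula is unsatisfiable.

The formula is unsatisfiable.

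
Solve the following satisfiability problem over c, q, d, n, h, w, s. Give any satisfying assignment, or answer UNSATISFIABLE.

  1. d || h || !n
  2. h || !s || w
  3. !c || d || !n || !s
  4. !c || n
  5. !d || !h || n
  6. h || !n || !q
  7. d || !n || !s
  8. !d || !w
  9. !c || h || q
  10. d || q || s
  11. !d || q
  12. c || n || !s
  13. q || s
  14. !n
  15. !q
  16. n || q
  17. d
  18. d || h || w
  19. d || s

Case q = True:
  Clause (!q) is falsified — contradiction.
Case q = False:
  (!d || q) forces d = False.
  Clause (d) is falsified — contradiction.
Both cases fail, so the formula is unsatisfiable.

Unsatisfiable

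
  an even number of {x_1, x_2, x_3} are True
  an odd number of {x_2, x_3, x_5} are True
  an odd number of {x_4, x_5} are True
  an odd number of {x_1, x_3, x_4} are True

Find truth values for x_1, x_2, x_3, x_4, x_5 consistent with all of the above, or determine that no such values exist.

x_1: False, x_2: True, x_3: True, x_4: False, x_5: True

{x_1, x_2, x_3}: 2 true → even ✓
{x_2, x_3, x_5}: 3 true → odd ✓
{x_4, x_5}: 1 true → odd ✓
{x_1, x_3, x_4}: 1 true → odd ✓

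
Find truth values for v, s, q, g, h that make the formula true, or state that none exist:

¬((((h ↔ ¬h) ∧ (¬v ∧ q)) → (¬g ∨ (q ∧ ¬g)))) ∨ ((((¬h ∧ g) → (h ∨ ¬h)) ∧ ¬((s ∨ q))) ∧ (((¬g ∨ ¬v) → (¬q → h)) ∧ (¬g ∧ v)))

v=T; s=F; q=F; g=F; h=T

  ¬((((h ↔ ¬h) ∧ (¬v ∧ q)) → (¬g ∨ (q ∧ ¬g)))) ∨ ((((¬h ∧ g) → (h ∨ ¬h)) ∧ ¬((s ∨ q))) ∧ (((¬g ∨ ¬v) → (¬q → h)) ∧ (¬g ∧ v))) = True
    ¬((((h ↔ ¬h) ∧ (¬v ∧ q)) → (¬g ∨ (q ∧ ¬g)))) = False
      ((h ↔ ¬h) ∧ (¬v ∧ q)) → (¬g ∨ (q ∧ ¬g)) = True
        (h ↔ ¬h) ∧ (¬v ∧ q) = False
          h ↔ ¬h = False
            ¬h = False
          ¬v ∧ q = False
            ¬v = False
        ¬g ∨ (q ∧ ¬g) = True
          ¬g = True
          q ∧ ¬g = False
            ¬g = True
    (((¬h ∧ g) → (h ∨ ¬h)) ∧ ¬((s ∨ q))) ∧ (((¬g ∨ ¬v) → (¬q → h)) ∧ (¬g ∧ v)) = True
      ((¬h ∧ g) → (h ∨ ¬h)) ∧ ¬((s ∨ q)) = True
        (¬h ∧ g) → (h ∨ ¬h) = True
          ¬h ∧ g = False
            ¬h = False
          h ∨ ¬h = True
            ¬h = False
        ¬((s ∨ q)) = True
          s ∨ q = False
      ((¬g ∨ ¬v) → (¬q → h)) ∧ (¬g ∧ v) = True
        (¬g ∨ ¬v) → (¬q → h) = True
          ¬g ∨ ¬v = True
            ¬g = True
            ¬v = False
          ¬q → h = True
            ¬q = True
        ¬g ∧ v = True
          ¬g = True
The formula evaluates to True.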